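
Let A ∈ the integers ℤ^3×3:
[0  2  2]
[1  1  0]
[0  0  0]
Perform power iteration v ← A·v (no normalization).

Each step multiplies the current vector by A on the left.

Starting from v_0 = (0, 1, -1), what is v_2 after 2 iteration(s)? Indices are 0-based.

v_0 = (0, 1, -1).
v_1 = A·v_0 = (0, 1, 0).
v_2 = A·v_1 = (2, 1, 0).

v_2 = (2, 1, 0)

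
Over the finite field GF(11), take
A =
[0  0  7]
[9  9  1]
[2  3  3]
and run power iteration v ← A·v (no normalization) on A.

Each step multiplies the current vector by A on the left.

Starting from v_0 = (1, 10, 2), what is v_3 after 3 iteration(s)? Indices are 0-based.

v_0 = (1, 10, 2).
v_1 = A·v_0 = (3, 2, 5).
v_2 = A·v_1 = (2, 6, 5).
v_3 = A·v_2 = (2, 0, 4).

v_3 = (2, 0, 4)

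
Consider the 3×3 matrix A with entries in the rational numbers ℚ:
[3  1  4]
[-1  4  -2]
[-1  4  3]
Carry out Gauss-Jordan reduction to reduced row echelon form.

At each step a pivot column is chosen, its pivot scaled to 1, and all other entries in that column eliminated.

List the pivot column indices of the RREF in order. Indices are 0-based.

pivot columns: 0, 1, 2

step 1: normalize row 0 (÷3) = (1, 1/3, 4/3)
  row 1: subtract -1×row0 = (0, 13/3, -2/3)
  row 2: subtract -1×row0 = (0, 13/3, 13/3)
step 2: normalize row 1 (÷13/3) = (0, 1, -2/13)
  row 0: subtract 1/3×row1 = (1, 0, 18/13)
  row 2: subtract 13/3×row1 = (0, 0, 5)
step 3: normalize row 2 (÷5) = (0, 0, 1)
  row 0: subtract 18/13×row2 = (1, 0, 0)
  row 1: subtract -2/13×row2 = (0, 1, 0)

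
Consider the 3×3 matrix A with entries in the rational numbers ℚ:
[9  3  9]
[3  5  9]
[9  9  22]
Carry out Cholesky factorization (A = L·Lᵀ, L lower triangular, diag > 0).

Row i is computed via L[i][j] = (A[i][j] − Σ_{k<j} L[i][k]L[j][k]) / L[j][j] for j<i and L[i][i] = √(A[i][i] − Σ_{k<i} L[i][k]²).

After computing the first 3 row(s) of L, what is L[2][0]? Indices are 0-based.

L[2][0] = 3

Step 1: L[0][0] = √(9) = 3.
  L[1][0] = (3) / L[0][0] = 1.
Step 2: L[1][1] = √(4) = 2.
  L[2][0] = (9) / L[0][0] = 3.
  L[2][1] = (6) / L[1][1] = 3.
Step 3: L[2][2] = √(4) = 2.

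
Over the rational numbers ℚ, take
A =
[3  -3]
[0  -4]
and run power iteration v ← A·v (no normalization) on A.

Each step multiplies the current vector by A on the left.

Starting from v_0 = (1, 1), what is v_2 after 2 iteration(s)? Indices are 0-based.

v_0 = (1, 1).
v_1 = A·v_0 = (0, -4).
v_2 = A·v_1 = (12, 16).

v_2 = (12, 16)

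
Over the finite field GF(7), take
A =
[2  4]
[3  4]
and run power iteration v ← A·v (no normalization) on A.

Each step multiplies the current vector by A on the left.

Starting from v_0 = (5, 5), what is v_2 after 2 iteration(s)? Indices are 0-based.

v_0 = (5, 5).
v_1 = A·v_0 = (2, 0).
v_2 = A·v_1 = (4, 6).

v_2 = (4, 6)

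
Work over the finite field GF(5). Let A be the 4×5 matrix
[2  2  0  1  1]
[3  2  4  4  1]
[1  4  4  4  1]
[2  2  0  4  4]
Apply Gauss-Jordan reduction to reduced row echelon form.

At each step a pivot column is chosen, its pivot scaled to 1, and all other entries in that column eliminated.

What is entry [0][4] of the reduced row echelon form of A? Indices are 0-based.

pivot(0,0)=2: scale R0 → (1, 1, 0, 3, 3)
  clear (1,0): R1 −= (3)R0 → (0, 4, 4, 0, 2)
  clear (2,0): R2 −= (1)R0 → (0, 3, 4, 1, 3)
  clear (3,0): R3 −= (2)R0 → (0, 0, 0, 3, 3)
pivot(1,1)=4: scale R1 → (0, 1, 1, 0, 3)
  clear (0,1): R0 −= (1)R1 → (1, 0, 4, 3, 0)
  clear (2,1): R2 −= (3)R1 → (0, 0, 1, 1, 4)
pivot(2,2)=1: scale R2 → (0, 0, 1, 1, 4)
  clear (0,2): R0 −= (4)R2 → (1, 0, 0, 4, 4)
  clear (1,2): R1 −= (1)R2 → (0, 1, 0, 4, 4)
pivot(3,3)=3: scale R3 → (0, 0, 0, 1, 1)
  clear (0,3): R0 −= (4)R3 → (1, 0, 0, 0, 0)
  clear (1,3): R1 −= (4)R3 → (0, 1, 0, 0, 0)
  clear (2,3): R2 −= (1)R3 → (0, 0, 1, 0, 3)

M[0][4] = 0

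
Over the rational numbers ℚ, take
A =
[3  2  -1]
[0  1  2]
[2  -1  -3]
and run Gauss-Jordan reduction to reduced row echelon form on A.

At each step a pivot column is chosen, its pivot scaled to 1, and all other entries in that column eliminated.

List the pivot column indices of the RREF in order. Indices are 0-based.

pivot columns: 0, 1, 2

pivot(0,0)=3: scale R0 → (1, 2/3, -1/3)
  clear (2,0): R2 −= (2)R0 → (0, -7/3, -7/3)
pivot(1,1)=1: scale R1 → (0, 1, 2)
  clear (0,1): R0 −= (2/3)R1 → (1, 0, -5/3)
  clear (2,1): R2 −= (-7/3)R1 → (0, 0, 7/3)
pivot(2,2)=7/3: scale R2 → (0, 0, 1)
  clear (0,2): R0 −= (-5/3)R2 → (1, 0, 0)
  clear (1,2): R1 −= (2)R2 → (0, 1, 0)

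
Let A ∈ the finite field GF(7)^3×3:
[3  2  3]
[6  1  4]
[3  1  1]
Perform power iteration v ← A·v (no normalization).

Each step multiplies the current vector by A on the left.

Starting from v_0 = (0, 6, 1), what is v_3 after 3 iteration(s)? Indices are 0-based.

v_3 = (0, 3, 0)

v_0 = (0, 6, 1).
v_1 = A·v_0 = (1, 3, 0).
v_2 = A·v_1 = (2, 2, 6).
v_3 = A·v_2 = (0, 3, 0).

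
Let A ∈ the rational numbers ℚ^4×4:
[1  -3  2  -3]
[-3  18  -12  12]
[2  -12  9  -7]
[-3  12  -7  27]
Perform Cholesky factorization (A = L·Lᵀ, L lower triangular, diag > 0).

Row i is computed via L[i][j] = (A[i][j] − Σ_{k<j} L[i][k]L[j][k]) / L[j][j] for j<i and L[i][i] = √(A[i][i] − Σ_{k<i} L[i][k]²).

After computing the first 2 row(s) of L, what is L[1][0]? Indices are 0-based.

Step 1: L[0][0] = √(1) = 1.
  L[1][0] = (-3) / L[0][0] = -3.
Step 2: L[1][1] = √(9) = 3.

L[1][0] = -3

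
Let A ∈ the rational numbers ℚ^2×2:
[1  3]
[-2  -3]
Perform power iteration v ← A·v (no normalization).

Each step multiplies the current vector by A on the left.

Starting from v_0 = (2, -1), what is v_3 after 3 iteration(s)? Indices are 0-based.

v_3 = (11, -7)

v_0 = (2, -1).
v_1 = A·v_0 = (-1, -1).
v_2 = A·v_1 = (-4, 5).
v_3 = A·v_2 = (11, -7).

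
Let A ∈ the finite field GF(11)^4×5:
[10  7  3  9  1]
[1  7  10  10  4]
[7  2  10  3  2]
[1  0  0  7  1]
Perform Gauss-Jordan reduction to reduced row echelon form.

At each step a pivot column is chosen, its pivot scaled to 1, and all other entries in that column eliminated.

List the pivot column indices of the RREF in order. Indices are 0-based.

step 1: normalize row 0 (÷10) = (1, 4, 8, 2, 10)
  row 1: subtract 1×row0 = (0, 3, 2, 8, 5)
  row 2: subtract 7×row0 = (0, 7, 9, 0, 9)
  row 3: subtract 1×row0 = (0, 7, 3, 5, 2)
step 2: normalize row 1 (÷3) = (0, 1, 8, 10, 9)
  row 0: subtract 4×row1 = (1, 0, 9, 6, 7)
  row 2: subtract 7×row1 = (0, 0, 8, 7, 1)
  row 3: subtract 7×row1 = (0, 0, 2, 1, 5)
step 3: normalize row 2 (÷8) = (0, 0, 1, 5, 7)
  row 0: subtract 9×row2 = (1, 0, 0, 5, 10)
  row 1: subtract 8×row2 = (0, 1, 0, 3, 8)
  row 3: subtract 2×row2 = (0, 0, 0, 2, 2)
step 4: normalize row 3 (÷2) = (0, 0, 0, 1, 1)
  row 0: subtract 5×row3 = (1, 0, 0, 0, 5)
  row 1: subtract 3×row3 = (0, 1, 0, 0, 5)
  row 2: subtract 5×row3 = (0, 0, 1, 0, 2)

pivot columns: 0, 1, 2, 3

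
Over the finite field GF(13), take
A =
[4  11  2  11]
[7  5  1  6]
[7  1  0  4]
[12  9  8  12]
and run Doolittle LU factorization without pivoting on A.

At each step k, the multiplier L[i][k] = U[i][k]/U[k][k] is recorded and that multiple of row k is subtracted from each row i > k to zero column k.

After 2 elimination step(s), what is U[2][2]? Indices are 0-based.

U[2][2] = 7

Step 1: pivot at (0,0) is 4.
  row1 ← row1 − (5)·row0  ⇒  L[1][0]=5, U row1=(0, 2, 4, 3)
  row2 ← row2 − (5)·row0  ⇒  L[2][0]=5, U row2=(0, 11, 3, 1)
  row3 ← row3 − (3)·row0  ⇒  L[3][0]=3, U row3=(0, 2, 2, 5)
Step 2: pivot at (1,1) is 2.
  row2 ← row2 − (12)·row1  ⇒  L[2][1]=12, U row2=(0, 0, 7, 4)
  row3 ← row3 − (1)·row1  ⇒  L[3][1]=1, U row3=(0, 0, 11, 2)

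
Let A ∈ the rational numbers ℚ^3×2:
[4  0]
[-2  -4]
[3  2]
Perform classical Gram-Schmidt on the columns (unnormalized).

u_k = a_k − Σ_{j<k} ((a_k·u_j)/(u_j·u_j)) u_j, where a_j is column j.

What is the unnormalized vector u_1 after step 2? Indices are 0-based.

Step 1: u_0 = a_0 = (4, -2, 3).
Step 2: u_1 = a_1 − (14/29)·u_0 = (-56/29, -88/29, 16/29).

u_1 = (-56/29, -88/29, 16/29)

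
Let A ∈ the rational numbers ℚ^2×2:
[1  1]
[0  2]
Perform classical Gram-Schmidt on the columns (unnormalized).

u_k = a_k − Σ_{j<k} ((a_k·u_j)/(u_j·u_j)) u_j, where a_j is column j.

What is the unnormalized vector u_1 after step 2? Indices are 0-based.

Step 1: u_0 = a_0 = (1, 0).
Step 2: u_1 = a_1 − (1)·u_0 = (0, 2).

u_1 = (0, 2)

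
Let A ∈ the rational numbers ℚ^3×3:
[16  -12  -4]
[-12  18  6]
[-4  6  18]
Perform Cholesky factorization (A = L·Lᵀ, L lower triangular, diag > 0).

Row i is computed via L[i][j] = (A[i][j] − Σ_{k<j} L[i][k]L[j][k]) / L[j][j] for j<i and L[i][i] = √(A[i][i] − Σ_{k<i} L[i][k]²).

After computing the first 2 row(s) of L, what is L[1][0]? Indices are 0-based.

L[1][0] = -3

Step 1: L[0][0] = √(16) = 4.
  L[1][0] = (-12) / L[0][0] = -3.
Step 2: L[1][1] = √(9) = 3.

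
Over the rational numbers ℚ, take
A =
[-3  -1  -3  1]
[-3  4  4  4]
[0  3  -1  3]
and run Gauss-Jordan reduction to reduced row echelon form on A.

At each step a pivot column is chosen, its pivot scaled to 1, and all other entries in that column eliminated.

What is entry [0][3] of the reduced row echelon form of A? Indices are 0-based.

M[0][3] = -16/39

pivot(0,0)=-3: scale R0 → (1, 1/3, 1, -1/3)
  clear (1,0): R1 −= (-3)R0 → (0, 5, 7, 3)
pivot(1,1)=5: scale R1 → (0, 1, 7/5, 3/5)
  clear (0,1): R0 −= (1/3)R1 → (1, 0, 8/15, -8/15)
  clear (2,1): R2 −= (3)R1 → (0, 0, -26/5, 6/5)
pivot(2,2)=-26/5: scale R2 → (0, 0, 1, -3/13)
  clear (0,2): R0 −= (8/15)R2 → (1, 0, 0, -16/39)
  clear (1,2): R1 −= (7/5)R2 → (0, 1, 0, 12/13)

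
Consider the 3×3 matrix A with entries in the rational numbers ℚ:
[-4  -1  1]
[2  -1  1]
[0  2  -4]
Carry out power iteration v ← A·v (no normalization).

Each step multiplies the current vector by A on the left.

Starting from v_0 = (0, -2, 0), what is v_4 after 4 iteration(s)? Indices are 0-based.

v_4 = (-390, 78, 324)

v_0 = (0, -2, 0).
v_1 = A·v_0 = (2, 2, -4).
v_2 = A·v_1 = (-14, -2, 20).
v_3 = A·v_2 = (78, -6, -84).
v_4 = A·v_3 = (-390, 78, 324).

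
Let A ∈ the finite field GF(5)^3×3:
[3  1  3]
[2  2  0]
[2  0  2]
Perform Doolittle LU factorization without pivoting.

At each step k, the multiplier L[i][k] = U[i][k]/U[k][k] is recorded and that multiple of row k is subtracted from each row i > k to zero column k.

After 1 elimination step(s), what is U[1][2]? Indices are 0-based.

U[1][2] = 3

Step 1: pivot at (0,0) is 3.
  row1 ← row1 − (4)·row0  ⇒  L[1][0]=4, U row1=(0, 3, 3)
  row2 ← row2 − (4)·row0  ⇒  L[2][0]=4, U row2=(0, 1, 0)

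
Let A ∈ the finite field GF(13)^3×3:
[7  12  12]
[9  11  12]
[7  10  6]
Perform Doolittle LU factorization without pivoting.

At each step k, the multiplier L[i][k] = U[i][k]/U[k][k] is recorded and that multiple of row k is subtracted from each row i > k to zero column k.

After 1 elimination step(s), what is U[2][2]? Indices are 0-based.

[col 0] pivot 7
  R1 -= 5*R0 → (0, 3, 4)  (L[1][0] := 5)
  R2 -= 1*R0 → (0, 11, 7)  (L[2][0] := 1)

U[2][2] = 7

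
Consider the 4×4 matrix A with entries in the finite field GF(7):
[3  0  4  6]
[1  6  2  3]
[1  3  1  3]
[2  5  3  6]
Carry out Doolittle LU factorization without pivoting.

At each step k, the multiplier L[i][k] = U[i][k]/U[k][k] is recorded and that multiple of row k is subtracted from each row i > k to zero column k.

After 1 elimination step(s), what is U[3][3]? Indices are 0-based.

Step 1: pivot at (0,0) is 3.
  row1 ← row1 − (5)·row0  ⇒  L[1][0]=5, U row1=(0, 6, 3, 1)
  row2 ← row2 − (5)·row0  ⇒  L[2][0]=5, U row2=(0, 3, 2, 1)
  row3 ← row3 − (3)·row0  ⇒  L[3][0]=3, U row3=(0, 5, 5, 2)

U[3][3] = 2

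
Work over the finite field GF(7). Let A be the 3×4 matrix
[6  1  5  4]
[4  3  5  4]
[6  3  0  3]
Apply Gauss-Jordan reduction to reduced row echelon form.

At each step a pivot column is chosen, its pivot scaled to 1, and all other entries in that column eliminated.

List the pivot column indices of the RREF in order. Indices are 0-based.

[1] R0 /= 6  ⇒  (1, 6, 2, 3)
     R1 -= 4·R0  ⇒  (0, 0, 4, 6)
     R2 -= 6·R0  ⇒  (0, 2, 2, 6)
[2] R1 <-> R2
[2] R1 /= 2  ⇒  (0, 1, 1, 3)
     R0 -= 6·R1  ⇒  (1, 0, 3, 6)
[3] R2 /= 4  ⇒  (0, 0, 1, 5)
     R0 -= 3·R2  ⇒  (1, 0, 0, 5)
     R1 -= 1·R2  ⇒  (0, 1, 0, 5)

pivot columns: 0, 1, 2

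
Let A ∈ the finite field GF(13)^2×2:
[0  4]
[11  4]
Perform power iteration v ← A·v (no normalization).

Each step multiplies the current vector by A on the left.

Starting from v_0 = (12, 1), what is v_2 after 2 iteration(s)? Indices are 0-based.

v_2 = (11, 3)

v_0 = (12, 1).
v_1 = A·v_0 = (4, 6).
v_2 = A·v_1 = (11, 3).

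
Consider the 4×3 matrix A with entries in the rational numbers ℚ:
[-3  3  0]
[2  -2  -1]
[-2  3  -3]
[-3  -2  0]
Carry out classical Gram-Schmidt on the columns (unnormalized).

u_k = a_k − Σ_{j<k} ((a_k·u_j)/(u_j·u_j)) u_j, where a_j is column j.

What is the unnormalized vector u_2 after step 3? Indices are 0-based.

Step 1: u_0 = a_0 = (-3, 2, -2, -3).
Step 2: u_1 = a_1 − (-1/2)·u_0 = (3/2, -1, 2, -7/2).
Step 3: u_2 = a_2 − (2/13)·u_0 − (-10/39)·u_1 = (11/13, -61/39, -85/39, -17/39).

u_2 = (11/13, -61/39, -85/39, -17/39)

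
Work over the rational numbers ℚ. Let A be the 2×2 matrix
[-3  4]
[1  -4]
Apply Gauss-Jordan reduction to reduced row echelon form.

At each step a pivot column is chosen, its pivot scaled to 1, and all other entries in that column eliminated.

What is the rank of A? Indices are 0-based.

step 1: normalize row 0 (÷-3) = (1, -4/3)
  row 1: subtract 1×row0 = (0, -8/3)
step 2: normalize row 1 (÷-8/3) = (0, 1)
  row 0: subtract -4/3×row1 = (1, 0)

rank = 2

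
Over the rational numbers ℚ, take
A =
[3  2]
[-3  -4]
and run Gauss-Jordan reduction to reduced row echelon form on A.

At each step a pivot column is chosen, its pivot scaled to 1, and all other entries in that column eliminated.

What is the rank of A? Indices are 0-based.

step 1: normalize row 0 (÷3) = (1, 2/3)
  row 1: subtract -3×row0 = (0, -2)
step 2: normalize row 1 (÷-2) = (0, 1)
  row 0: subtract 2/3×row1 = (1, 0)

rank = 2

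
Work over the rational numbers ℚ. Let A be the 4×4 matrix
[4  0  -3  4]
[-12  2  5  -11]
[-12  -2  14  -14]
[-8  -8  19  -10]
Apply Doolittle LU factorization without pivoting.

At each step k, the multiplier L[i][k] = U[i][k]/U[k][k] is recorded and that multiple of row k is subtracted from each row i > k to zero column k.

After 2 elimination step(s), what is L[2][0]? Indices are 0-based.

L[2][0] = -3

Step 1: pivot at (0,0) is 4.
  row1 ← row1 − (-3)·row0  ⇒  L[1][0]=-3, U row1=(0, 2, -4, 1)
  row2 ← row2 − (-3)·row0  ⇒  L[2][0]=-3, U row2=(0, -2, 5, -2)
  row3 ← row3 − (-2)·row0  ⇒  L[3][0]=-2, U row3=(0, -8, 13, -2)
Step 2: pivot at (1,1) is 2.
  row2 ← row2 − (-1)·row1  ⇒  L[2][1]=-1, U row2=(0, 0, 1, -1)
  row3 ← row3 − (-4)·row1  ⇒  L[3][1]=-4, U row3=(0, 0, -3, 2)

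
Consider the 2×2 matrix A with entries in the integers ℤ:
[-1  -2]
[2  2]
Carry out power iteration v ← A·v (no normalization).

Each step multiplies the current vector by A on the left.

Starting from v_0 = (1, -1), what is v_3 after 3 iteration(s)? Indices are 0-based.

v_3 = (-3, 2)

v_0 = (1, -1).
v_1 = A·v_0 = (1, 0).
v_2 = A·v_1 = (-1, 2).
v_3 = A·v_2 = (-3, 2).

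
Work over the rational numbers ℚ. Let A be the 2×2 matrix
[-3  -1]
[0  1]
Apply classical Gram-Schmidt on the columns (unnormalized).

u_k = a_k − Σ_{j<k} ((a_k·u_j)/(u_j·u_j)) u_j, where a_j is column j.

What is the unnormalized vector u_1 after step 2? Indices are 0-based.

Step 1: u_0 = a_0 = (-3, 0).
Step 2: u_1 = a_1 − (1/3)·u_0 = (0, 1).

u_1 = (0, 1)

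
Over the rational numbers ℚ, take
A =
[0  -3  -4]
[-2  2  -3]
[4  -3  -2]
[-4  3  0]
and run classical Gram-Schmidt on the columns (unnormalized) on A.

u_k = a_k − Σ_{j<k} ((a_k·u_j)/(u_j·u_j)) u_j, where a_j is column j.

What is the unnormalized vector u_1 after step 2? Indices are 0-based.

u_1 = (-3, 4/9, 1/9, -1/9)

Step 1: u_0 = a_0 = (0, -2, 4, -4).
Step 2: u_1 = a_1 − (-7/9)·u_0 = (-3, 4/9, 1/9, -1/9).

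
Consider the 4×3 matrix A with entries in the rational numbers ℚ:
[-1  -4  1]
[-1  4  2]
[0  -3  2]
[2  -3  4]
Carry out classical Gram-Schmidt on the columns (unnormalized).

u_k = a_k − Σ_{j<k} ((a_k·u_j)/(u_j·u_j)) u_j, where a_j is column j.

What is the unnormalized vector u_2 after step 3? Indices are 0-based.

Step 1: u_0 = a_0 = (-1, -1, 0, 2).
Step 2: u_1 = a_1 − (-1)·u_0 = (-5, 3, -3, -1).
Step 3: u_2 = a_2 − (5/6)·u_0 − (-9/44)·u_1 = (107/132, 455/132, 61/44, 281/132).

u_2 = (107/132, 455/132, 61/44, 281/132)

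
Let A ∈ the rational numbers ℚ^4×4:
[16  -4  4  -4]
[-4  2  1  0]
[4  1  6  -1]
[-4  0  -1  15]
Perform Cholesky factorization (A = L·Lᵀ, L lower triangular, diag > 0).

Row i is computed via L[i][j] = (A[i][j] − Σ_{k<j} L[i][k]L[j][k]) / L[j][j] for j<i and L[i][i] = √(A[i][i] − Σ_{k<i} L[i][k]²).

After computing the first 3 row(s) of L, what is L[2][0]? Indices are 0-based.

Step 1: L[0][0] = √(16) = 4.
  L[1][0] = (-4) / L[0][0] = -1.
Step 2: L[1][1] = √(1) = 1.
  L[2][0] = (4) / L[0][0] = 1.
  L[2][1] = (2) / L[1][1] = 2.
Step 3: L[2][2] = √(1) = 1.

L[2][0] = 1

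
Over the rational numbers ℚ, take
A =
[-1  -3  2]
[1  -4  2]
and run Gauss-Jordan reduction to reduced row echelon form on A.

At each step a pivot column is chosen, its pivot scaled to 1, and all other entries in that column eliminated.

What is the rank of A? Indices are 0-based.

rank = 2

pivot(0,0)=-1: scale R0 → (1, 3, -2)
  clear (1,0): R1 −= (1)R0 → (0, -7, 4)
pivot(1,1)=-7: scale R1 → (0, 1, -4/7)
  clear (0,1): R0 −= (3)R1 → (1, 0, -2/7)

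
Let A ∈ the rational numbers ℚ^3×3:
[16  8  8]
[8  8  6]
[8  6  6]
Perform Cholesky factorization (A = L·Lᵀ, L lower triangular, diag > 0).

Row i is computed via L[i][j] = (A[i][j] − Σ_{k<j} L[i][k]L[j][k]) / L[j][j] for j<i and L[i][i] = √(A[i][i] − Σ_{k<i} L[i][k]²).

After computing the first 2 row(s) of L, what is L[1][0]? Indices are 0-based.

Step 1: L[0][0] = √(16) = 4.
  L[1][0] = (8) / L[0][0] = 2.
Step 2: L[1][1] = √(4) = 2.

L[1][0] = 2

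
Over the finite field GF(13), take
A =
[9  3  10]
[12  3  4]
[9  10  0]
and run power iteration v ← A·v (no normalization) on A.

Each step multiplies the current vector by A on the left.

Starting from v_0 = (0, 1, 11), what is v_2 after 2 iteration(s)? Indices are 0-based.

v_0 = (0, 1, 11).
v_1 = A·v_0 = (9, 8, 10).
v_2 = A·v_1 = (10, 3, 5).

v_2 = (10, 3, 5)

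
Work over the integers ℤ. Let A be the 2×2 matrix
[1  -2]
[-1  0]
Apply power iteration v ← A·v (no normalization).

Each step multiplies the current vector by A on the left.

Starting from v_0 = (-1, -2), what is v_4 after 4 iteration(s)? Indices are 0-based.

v_0 = (-1, -2).
v_1 = A·v_0 = (3, 1).
v_2 = A·v_1 = (1, -3).
v_3 = A·v_2 = (7, -1).
v_4 = A·v_3 = (9, -7).

v_4 = (9, -7)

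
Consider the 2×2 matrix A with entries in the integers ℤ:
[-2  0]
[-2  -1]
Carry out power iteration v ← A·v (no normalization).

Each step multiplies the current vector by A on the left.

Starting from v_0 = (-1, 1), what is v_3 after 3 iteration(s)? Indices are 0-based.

v_3 = (8, 13)

v_0 = (-1, 1).
v_1 = A·v_0 = (2, 1).
v_2 = A·v_1 = (-4, -5).
v_3 = A·v_2 = (8, 13).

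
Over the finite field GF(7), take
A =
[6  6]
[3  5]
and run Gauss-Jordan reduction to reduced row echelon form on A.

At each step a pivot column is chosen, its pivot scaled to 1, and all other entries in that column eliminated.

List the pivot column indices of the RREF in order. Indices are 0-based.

pivot(0,0)=6: scale R0 → (1, 1)
  clear (1,0): R1 −= (3)R0 → (0, 2)
pivot(1,1)=2: scale R1 → (0, 1)
  clear (0,1): R0 −= (1)R1 → (1, 0)

pivot columns: 0, 1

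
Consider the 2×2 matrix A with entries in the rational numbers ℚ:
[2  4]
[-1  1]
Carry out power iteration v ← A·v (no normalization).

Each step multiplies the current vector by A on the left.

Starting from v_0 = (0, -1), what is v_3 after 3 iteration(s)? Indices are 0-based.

v_3 = (-12, 15)

v_0 = (0, -1).
v_1 = A·v_0 = (-4, -1).
v_2 = A·v_1 = (-12, 3).
v_3 = A·v_2 = (-12, 15).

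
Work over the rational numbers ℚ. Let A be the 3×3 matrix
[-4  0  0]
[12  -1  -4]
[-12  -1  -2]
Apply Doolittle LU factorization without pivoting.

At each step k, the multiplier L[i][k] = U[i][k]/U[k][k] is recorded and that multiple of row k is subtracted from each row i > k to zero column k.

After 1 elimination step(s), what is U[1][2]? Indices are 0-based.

k=0: U[0][0]=-4
  eliminate (1,0): mult=-3, new row 1: (0, -1, -4); set L[1][0]=-3
  eliminate (2,0): mult=3, new row 2: (0, -1, -2); set L[2][0]=3

U[1][2] = -4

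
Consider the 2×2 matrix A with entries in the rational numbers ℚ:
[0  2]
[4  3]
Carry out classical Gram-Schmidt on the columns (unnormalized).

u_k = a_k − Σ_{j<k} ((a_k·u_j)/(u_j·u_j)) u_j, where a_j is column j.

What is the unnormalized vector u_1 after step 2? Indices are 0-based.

Step 1: u_0 = a_0 = (0, 4).
Step 2: u_1 = a_1 − (3/4)·u_0 = (2, 0).

u_1 = (2, 0)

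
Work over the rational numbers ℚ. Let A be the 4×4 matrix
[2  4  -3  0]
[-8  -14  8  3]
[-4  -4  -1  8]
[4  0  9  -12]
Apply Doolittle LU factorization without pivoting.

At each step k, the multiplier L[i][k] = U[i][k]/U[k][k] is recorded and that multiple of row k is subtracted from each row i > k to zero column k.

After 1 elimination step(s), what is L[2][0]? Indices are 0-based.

L[2][0] = -2

Step 1: pivot at (0,0) is 2.
  row1 ← row1 − (-4)·row0  ⇒  L[1][0]=-4, U row1=(0, 2, -4, 3)
  row2 ← row2 − (-2)·row0  ⇒  L[2][0]=-2, U row2=(0, 4, -7, 8)
  row3 ← row3 − (2)·row0  ⇒  L[3][0]=2, U row3=(0, -8, 15, -12)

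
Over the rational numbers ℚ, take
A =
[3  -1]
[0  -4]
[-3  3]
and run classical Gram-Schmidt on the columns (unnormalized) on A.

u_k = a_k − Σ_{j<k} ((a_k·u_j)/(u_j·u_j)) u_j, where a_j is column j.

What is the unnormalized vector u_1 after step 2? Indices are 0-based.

Step 1: u_0 = a_0 = (3, 0, -3).
Step 2: u_1 = a_1 − (-2/3)·u_0 = (1, -4, 1).

u_1 = (1, -4, 1)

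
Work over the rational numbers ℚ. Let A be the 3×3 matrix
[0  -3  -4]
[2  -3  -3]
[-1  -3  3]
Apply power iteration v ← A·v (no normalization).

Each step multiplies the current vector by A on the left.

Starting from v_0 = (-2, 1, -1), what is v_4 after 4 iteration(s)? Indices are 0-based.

v_0 = (-2, 1, -1).
v_1 = A·v_0 = (1, -4, -4).
v_2 = A·v_1 = (28, 26, -1).
v_3 = A·v_2 = (-74, -19, -109).
v_4 = A·v_3 = (493, 236, -196).

v_4 = (493, 236, -196)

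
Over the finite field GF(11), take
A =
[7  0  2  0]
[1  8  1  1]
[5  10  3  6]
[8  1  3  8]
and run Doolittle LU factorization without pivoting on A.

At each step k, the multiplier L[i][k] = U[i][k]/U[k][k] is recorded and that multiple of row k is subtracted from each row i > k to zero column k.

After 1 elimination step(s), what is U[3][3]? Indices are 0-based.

U[3][3] = 8

k=0: U[0][0]=7
  eliminate (1,0): mult=8, new row 1: (0, 8, 7, 1); set L[1][0]=8
  eliminate (2,0): mult=7, new row 2: (0, 10, 0, 6); set L[2][0]=7
  eliminate (3,0): mult=9, new row 3: (0, 1, 7, 8); set L[3][0]=9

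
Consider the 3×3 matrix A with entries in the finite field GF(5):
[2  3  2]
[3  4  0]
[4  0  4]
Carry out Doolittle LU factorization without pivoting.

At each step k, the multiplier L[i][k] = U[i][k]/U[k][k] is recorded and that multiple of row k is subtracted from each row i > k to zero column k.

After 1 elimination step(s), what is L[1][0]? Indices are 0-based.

[col 0] pivot 2
  R1 -= 4*R0 → (0, 2, 2)  (L[1][0] := 4)
  R2 -= 2*R0 → (0, 4, 0)  (L[2][0] := 2)

L[1][0] = 4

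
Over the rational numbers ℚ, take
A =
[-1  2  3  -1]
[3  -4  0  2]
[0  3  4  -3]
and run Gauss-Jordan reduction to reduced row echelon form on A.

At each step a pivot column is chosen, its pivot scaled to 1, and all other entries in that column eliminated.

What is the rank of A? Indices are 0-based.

[1] R0 /= -1  ⇒  (1, -2, -3, 1)
     R1 -= 3·R0  ⇒  (0, 2, 9, -1)
[2] R1 /= 2  ⇒  (0, 1, 9/2, -1/2)
     R0 -= -2·R1  ⇒  (1, 0, 6, 0)
     R2 -= 3·R1  ⇒  (0, 0, -19/2, -3/2)
[3] R2 /= -19/2  ⇒  (0, 0, 1, 3/19)
     R0 -= 6·R2  ⇒  (1, 0, 0, -18/19)
     R1 -= 9/2·R2  ⇒  (0, 1, 0, -23/19)

rank = 3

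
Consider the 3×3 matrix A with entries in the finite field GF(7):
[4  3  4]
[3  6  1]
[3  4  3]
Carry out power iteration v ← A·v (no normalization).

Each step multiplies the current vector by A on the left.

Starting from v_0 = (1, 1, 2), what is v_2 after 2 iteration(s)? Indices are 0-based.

v_2 = (5, 5, 2)

v_0 = (1, 1, 2).
v_1 = A·v_0 = (1, 4, 6).
v_2 = A·v_1 = (5, 5, 2).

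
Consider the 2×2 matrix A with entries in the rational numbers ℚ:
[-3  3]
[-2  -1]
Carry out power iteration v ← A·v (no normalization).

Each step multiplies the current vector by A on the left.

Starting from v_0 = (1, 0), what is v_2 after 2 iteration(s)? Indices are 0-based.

v_2 = (3, 8)

v_0 = (1, 0).
v_1 = A·v_0 = (-3, -2).
v_2 = A·v_1 = (3, 8).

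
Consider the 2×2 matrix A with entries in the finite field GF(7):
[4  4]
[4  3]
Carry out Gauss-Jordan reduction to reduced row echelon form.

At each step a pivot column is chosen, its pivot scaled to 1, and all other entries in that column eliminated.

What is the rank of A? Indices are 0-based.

rank = 2

[1] R0 /= 4  ⇒  (1, 1)
     R1 -= 4·R0  ⇒  (0, 6)
[2] R1 /= 6  ⇒  (0, 1)
     R0 -= 1·R1  ⇒  (1, 0)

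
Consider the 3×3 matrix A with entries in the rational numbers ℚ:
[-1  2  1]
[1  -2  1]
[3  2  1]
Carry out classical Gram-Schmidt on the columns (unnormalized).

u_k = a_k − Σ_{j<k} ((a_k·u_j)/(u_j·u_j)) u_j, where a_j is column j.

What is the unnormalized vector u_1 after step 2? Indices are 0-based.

u_1 = (24/11, -24/11, 16/11)

Step 1: u_0 = a_0 = (-1, 1, 3).
Step 2: u_1 = a_1 − (2/11)·u_0 = (24/11, -24/11, 16/11).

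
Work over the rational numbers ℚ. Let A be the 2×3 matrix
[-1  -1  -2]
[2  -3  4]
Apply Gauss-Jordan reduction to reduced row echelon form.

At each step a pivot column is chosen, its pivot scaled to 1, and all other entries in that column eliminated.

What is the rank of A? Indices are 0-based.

pivot(0,0)=-1: scale R0 → (1, 1, 2)
  clear (1,0): R1 −= (2)R0 → (0, -5, 0)
pivot(1,1)=-5: scale R1 → (0, 1, 0)
  clear (0,1): R0 −= (1)R1 → (1, 0, 2)

rank = 2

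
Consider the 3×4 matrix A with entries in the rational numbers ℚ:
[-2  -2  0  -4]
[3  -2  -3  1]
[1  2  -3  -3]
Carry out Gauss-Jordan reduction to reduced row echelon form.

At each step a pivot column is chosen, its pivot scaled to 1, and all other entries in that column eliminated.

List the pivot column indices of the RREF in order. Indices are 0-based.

pivot columns: 0, 1, 2

step 1: normalize row 0 (÷-2) = (1, 1, 0, 2)
  row 1: subtract 3×row0 = (0, -5, -3, -5)
  row 2: subtract 1×row0 = (0, 1, -3, -5)
step 2: normalize row 1 (÷-5) = (0, 1, 3/5, 1)
  row 0: subtract 1×row1 = (1, 0, -3/5, 1)
  row 2: subtract 1×row1 = (0, 0, -18/5, -6)
step 3: normalize row 2 (÷-18/5) = (0, 0, 1, 5/3)
  row 0: subtract -3/5×row2 = (1, 0, 0, 2)
  row 1: subtract 3/5×row2 = (0, 1, 0, 0)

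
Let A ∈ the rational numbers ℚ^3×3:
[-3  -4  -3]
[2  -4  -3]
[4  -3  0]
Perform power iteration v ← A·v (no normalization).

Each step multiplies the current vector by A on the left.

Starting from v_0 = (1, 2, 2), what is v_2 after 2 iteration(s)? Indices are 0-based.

v_0 = (1, 2, 2).
v_1 = A·v_0 = (-17, -12, -2).
v_2 = A·v_1 = (105, 20, -32).

v_2 = (105, 20, -32)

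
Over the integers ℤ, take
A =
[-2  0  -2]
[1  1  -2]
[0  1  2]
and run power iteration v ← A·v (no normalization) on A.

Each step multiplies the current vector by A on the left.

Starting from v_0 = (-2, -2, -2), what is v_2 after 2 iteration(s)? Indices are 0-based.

v_0 = (-2, -2, -2).
v_1 = A·v_0 = (8, 0, -6).
v_2 = A·v_1 = (-4, 20, -12).

v_2 = (-4, 20, -12)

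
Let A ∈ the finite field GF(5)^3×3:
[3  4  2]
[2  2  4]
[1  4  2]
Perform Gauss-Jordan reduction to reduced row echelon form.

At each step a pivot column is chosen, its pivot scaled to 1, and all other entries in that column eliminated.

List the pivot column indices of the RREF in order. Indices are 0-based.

pivot columns: 0, 1, 2

pivot(0,0)=3: scale R0 → (1, 3, 4)
  clear (1,0): R1 −= (2)R0 → (0, 1, 1)
  clear (2,0): R2 −= (1)R0 → (0, 1, 3)
pivot(1,1)=1: scale R1 → (0, 1, 1)
  clear (0,1): R0 −= (3)R1 → (1, 0, 1)
  clear (2,1): R2 −= (1)R1 → (0, 0, 2)
pivot(2,2)=2: scale R2 → (0, 0, 1)
  clear (0,2): R0 −= (1)R2 → (1, 0, 0)
  clear (1,2): R1 −= (1)R2 → (0, 1, 0)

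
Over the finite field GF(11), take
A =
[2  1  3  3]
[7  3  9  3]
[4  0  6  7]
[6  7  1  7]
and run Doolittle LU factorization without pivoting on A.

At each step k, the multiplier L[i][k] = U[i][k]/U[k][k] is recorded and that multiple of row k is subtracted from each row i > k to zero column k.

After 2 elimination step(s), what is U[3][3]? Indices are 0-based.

[col 0] pivot 2
  R1 -= 9*R0 → (0, 5, 4, 9)  (L[1][0] := 9)
  R2 -= 2*R0 → (0, 9, 0, 1)  (L[2][0] := 2)
  R3 -= 3*R0 → (0, 4, 3, 9)  (L[3][0] := 3)
[col 1] pivot 5
  R2 -= 4*R1 → (0, 0, 6, 9)  (L[2][1] := 4)
  R3 -= 3*R1 → (0, 0, 2, 4)  (L[3][1] := 3)

U[3][3] = 4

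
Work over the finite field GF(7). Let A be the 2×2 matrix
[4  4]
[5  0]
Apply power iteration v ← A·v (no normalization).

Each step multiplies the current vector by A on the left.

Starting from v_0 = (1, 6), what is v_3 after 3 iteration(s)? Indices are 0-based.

v_0 = (1, 6).
v_1 = A·v_0 = (0, 5).
v_2 = A·v_1 = (6, 0).
v_3 = A·v_2 = (3, 2).

v_3 = (3, 2)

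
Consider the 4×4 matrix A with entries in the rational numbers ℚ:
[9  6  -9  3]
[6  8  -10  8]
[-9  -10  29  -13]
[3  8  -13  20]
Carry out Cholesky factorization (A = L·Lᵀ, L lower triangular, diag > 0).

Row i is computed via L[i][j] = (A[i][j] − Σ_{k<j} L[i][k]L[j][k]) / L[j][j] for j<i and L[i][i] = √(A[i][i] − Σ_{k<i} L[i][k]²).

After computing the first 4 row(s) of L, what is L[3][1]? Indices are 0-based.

L[3][1] = 3

Step 1: L[0][0] = √(9) = 3.
  L[1][0] = (6) / L[0][0] = 2.
Step 2: L[1][1] = √(4) = 2.
  L[2][0] = (-9) / L[0][0] = -3.
  L[2][1] = (-4) / L[1][1] = -2.
Step 3: L[2][2] = √(16) = 4.
  L[3][0] = (3) / L[0][0] = 1.
  L[3][1] = (6) / L[1][1] = 3.
  L[3][2] = (-4) / L[2][2] = -1.
Step 4: L[3][3] = √(9) = 3.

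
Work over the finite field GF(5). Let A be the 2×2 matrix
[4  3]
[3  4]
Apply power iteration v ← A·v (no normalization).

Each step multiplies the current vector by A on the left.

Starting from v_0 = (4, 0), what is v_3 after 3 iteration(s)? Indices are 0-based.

v_3 = (3, 4)

v_0 = (4, 0).
v_1 = A·v_0 = (1, 2).
v_2 = A·v_1 = (0, 1).
v_3 = A·v_2 = (3, 4).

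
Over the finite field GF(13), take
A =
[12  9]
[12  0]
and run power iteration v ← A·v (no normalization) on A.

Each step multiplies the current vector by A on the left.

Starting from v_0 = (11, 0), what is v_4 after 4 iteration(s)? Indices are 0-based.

v_4 = (7, 8)

v_0 = (11, 0).
v_1 = A·v_0 = (2, 2).
v_2 = A·v_1 = (3, 11).
v_3 = A·v_2 = (5, 10).
v_4 = A·v_3 = (7, 8).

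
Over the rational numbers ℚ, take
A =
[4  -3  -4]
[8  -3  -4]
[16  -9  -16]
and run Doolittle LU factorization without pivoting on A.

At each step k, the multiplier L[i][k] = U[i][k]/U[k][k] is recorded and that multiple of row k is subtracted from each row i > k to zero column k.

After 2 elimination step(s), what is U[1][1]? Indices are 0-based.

Step 1: pivot at (0,0) is 4.
  row1 ← row1 − (2)·row0  ⇒  L[1][0]=2, U row1=(0, 3, 4)
  row2 ← row2 − (4)·row0  ⇒  L[2][0]=4, U row2=(0, 3, 0)
Step 2: pivot at (1,1) is 3.
  row2 ← row2 − (1)·row1  ⇒  L[2][1]=1, U row2=(0, 0, -4)

U[1][1] = 3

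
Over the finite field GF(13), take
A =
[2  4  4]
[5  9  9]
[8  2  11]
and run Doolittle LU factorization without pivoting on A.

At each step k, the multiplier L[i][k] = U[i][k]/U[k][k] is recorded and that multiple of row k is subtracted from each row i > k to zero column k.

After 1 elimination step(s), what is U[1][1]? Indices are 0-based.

Step 1: pivot at (0,0) is 2.
  row1 ← row1 − (9)·row0  ⇒  L[1][0]=9, U row1=(0, 12, 12)
  row2 ← row2 − (4)·row0  ⇒  L[2][0]=4, U row2=(0, 12, 8)

U[1][1] = 12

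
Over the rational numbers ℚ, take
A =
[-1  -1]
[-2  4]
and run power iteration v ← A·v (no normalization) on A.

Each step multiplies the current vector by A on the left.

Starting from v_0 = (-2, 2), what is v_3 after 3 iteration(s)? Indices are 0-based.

v_3 = (-36, 216)

v_0 = (-2, 2).
v_1 = A·v_0 = (0, 12).
v_2 = A·v_1 = (-12, 48).
v_3 = A·v_2 = (-36, 216).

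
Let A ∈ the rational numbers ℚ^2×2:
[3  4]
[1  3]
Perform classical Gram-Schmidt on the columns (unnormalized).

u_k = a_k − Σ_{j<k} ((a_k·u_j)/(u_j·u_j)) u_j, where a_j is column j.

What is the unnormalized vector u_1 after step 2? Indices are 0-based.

u_1 = (-1/2, 3/2)

Step 1: u_0 = a_0 = (3, 1).
Step 2: u_1 = a_1 − (3/2)·u_0 = (-1/2, 3/2).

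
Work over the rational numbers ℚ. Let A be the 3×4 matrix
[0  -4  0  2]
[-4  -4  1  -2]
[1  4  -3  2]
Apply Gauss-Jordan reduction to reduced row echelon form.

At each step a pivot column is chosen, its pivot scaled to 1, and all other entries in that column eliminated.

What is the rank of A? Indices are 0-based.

pivot(0,0): swap R0↔R1
pivot(0,0)=-4: scale R0 → (1, 1, -1/4, 1/2)
  clear (2,0): R2 −= (1)R0 → (0, 3, -11/4, 3/2)
pivot(1,1)=-4: scale R1 → (0, 1, 0, -1/2)
  clear (0,1): R0 −= (1)R1 → (1, 0, -1/4, 1)
  clear (2,1): R2 −= (3)R1 → (0, 0, -11/4, 3)
pivot(2,2)=-11/4: scale R2 → (0, 0, 1, -12/11)
  clear (0,2): R0 −= (-1/4)R2 → (1, 0, 0, 8/11)

rank = 3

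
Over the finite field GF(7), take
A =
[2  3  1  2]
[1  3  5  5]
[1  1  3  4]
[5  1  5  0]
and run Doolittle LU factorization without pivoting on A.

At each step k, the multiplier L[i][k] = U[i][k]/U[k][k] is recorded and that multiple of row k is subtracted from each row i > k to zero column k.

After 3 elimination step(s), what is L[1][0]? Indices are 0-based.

L[1][0] = 4

[col 0] pivot 2
  R1 -= 4*R0 → (0, 5, 1, 4)  (L[1][0] := 4)
  R2 -= 4*R0 → (0, 3, 6, 3)  (L[2][0] := 4)
  R3 -= 6*R0 → (0, 4, 6, 2)  (L[3][0] := 6)
[col 1] pivot 5
  R2 -= 2*R1 → (0, 0, 4, 2)  (L[2][1] := 2)
  R3 -= 5*R1 → (0, 0, 1, 3)  (L[3][1] := 5)
[col 2] pivot 4
  R3 -= 2*R2 → (0, 0, 0, 6)  (L[3][2] := 2)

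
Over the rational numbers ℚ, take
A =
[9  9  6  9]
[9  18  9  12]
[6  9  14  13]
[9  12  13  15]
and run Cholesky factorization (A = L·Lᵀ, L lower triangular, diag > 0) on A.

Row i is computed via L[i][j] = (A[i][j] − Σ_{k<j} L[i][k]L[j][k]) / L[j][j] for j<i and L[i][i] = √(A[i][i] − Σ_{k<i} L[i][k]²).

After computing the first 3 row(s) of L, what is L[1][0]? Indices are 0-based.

L[1][0] = 3

Step 1: L[0][0] = √(9) = 3.
  L[1][0] = (9) / L[0][0] = 3.
Step 2: L[1][1] = √(9) = 3.
  L[2][0] = (6) / L[0][0] = 2.
  L[2][1] = (3) / L[1][1] = 1.
Step 3: L[2][2] = √(9) = 3.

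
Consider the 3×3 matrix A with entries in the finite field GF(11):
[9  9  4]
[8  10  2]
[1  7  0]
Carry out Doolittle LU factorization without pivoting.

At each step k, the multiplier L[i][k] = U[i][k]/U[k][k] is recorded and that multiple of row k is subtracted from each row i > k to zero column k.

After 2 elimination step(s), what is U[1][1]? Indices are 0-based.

U[1][1] = 2

[col 0] pivot 9
  R1 -= 7*R0 → (0, 2, 7)  (L[1][0] := 7)
  R2 -= 5*R0 → (0, 6, 2)  (L[2][0] := 5)
[col 1] pivot 2
  R2 -= 3*R1 → (0, 0, 3)  (L[2][1] := 3)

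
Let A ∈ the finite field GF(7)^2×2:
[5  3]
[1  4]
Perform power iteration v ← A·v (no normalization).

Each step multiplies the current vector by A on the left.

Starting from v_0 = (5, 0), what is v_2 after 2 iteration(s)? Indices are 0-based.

v_2 = (0, 3)

v_0 = (5, 0).
v_1 = A·v_0 = (4, 5).
v_2 = A·v_1 = (0, 3).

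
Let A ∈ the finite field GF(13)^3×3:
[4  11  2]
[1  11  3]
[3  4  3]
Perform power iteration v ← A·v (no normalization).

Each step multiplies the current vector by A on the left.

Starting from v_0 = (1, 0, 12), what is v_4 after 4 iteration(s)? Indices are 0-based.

v_0 = (1, 0, 12).
v_1 = A·v_0 = (2, 11, 0).
v_2 = A·v_1 = (12, 6, 11).
v_3 = A·v_2 = (6, 7, 2).
v_4 = A·v_3 = (1, 11, 0).

v_4 = (1, 11, 0)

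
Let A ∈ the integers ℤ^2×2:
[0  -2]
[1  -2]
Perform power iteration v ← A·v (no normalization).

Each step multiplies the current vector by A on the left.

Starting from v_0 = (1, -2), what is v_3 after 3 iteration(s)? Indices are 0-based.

v_3 = (12, 2)

v_0 = (1, -2).
v_1 = A·v_0 = (4, 5).
v_2 = A·v_1 = (-10, -6).
v_3 = A·v_2 = (12, 2).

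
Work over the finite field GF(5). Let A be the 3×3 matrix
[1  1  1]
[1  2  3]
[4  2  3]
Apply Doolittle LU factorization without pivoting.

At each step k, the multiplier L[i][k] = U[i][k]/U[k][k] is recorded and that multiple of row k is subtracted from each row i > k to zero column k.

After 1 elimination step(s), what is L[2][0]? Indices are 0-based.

L[2][0] = 4

Step 1: pivot at (0,0) is 1.
  row1 ← row1 − (1)·row0  ⇒  L[1][0]=1, U row1=(0, 1, 2)
  row2 ← row2 − (4)·row0  ⇒  L[2][0]=4, U row2=(0, 3, 4)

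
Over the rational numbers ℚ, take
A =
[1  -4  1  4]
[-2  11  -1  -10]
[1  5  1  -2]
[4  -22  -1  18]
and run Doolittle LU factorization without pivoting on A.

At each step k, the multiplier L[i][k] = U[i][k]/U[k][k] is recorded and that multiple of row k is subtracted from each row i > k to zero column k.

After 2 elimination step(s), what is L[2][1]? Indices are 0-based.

L[2][1] = 3

k=0: U[0][0]=1
  eliminate (1,0): mult=-2, new row 1: (0, 3, 1, -2); set L[1][0]=-2
  eliminate (2,0): mult=1, new row 2: (0, 9, 0, -6); set L[2][0]=1
  eliminate (3,0): mult=4, new row 3: (0, -6, -5, 2); set L[3][0]=4
k=1: U[1][1]=3
  eliminate (2,1): mult=3, new row 2: (0, 0, -3, 0); set L[2][1]=3
  eliminate (3,1): mult=-2, new row 3: (0, 0, -3, -2); set L[3][1]=-2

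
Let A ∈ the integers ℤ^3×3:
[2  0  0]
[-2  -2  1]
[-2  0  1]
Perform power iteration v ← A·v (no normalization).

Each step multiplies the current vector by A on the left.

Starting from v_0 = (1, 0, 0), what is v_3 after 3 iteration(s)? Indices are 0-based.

v_3 = (8, -10, -14)

v_0 = (1, 0, 0).
v_1 = A·v_0 = (2, -2, -2).
v_2 = A·v_1 = (4, -2, -6).
v_3 = A·v_2 = (8, -10, -14).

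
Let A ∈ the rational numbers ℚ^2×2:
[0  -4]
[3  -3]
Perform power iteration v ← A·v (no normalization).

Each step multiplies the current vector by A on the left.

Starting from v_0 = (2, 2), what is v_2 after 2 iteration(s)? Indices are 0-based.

v_0 = (2, 2).
v_1 = A·v_0 = (-8, 0).
v_2 = A·v_1 = (0, -24).

v_2 = (0, -24)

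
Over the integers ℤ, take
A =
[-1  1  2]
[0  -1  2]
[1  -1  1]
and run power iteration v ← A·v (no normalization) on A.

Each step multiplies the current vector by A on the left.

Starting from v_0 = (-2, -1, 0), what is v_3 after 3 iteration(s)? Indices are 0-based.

v_3 = (-3, 1, 0)

v_0 = (-2, -1, 0).
v_1 = A·v_0 = (1, 1, -1).
v_2 = A·v_1 = (-2, -3, -1).
v_3 = A·v_2 = (-3, 1, 0).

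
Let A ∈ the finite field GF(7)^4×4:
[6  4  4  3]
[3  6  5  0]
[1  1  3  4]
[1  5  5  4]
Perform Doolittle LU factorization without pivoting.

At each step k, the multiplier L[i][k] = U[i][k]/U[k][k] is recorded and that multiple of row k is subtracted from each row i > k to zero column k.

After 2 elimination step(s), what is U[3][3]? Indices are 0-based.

U[3][3] = 6

[col 0] pivot 6
  R1 -= 4*R0 → (0, 4, 3, 2)  (L[1][0] := 4)
  R2 -= 6*R0 → (0, 5, 0, 0)  (L[2][0] := 6)
  R3 -= 6*R0 → (0, 2, 2, 0)  (L[3][0] := 6)
[col 1] pivot 4
  R2 -= 3*R1 → (0, 0, 5, 1)  (L[2][1] := 3)
  R3 -= 4*R1 → (0, 0, 4, 6)  (L[3][1] := 4)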